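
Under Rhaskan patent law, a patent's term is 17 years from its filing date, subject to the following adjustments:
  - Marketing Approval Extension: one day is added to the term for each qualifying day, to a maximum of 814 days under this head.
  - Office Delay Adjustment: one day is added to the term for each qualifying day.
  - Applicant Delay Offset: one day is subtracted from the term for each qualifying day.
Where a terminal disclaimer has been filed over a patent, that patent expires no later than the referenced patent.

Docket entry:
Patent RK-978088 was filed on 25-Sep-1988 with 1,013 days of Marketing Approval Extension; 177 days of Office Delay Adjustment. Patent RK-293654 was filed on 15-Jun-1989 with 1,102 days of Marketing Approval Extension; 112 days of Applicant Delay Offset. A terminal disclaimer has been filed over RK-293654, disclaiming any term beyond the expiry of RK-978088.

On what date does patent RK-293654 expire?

Natural term of RK-293654:
  Base: filing + 17 years → 15 June 2006.
  Marketing Approval Extension: 1102 days claimed exceeds the 814-day cap, so +814 days → 6 September 2008.
  Applicant Delay Offset: −112 days → 17 May 2008.
Expiry of referenced patent RK-978088:
  Base: filing + 17 years → 25 September 2005.
  Marketing Approval Extension: 1013 days claimed exceeds the 814-day cap, so +814 days → 18 December 2007.
  Office Delay Adjustment: +177 days → 12 June 2008.
Terminal disclaimer: RK-293654 expires on the earlier of 17 May 2008 and 12 June 2008.

2008-05-17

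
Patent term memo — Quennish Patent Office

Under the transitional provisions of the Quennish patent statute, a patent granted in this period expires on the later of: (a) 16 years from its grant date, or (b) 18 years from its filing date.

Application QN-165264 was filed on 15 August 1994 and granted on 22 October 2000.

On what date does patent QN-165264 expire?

(a) grant + 16 years → 22 October 2016.
(b) filing + 18 years → 15 August 2012.
Later of the two: 22 October 2016.

2016-10-22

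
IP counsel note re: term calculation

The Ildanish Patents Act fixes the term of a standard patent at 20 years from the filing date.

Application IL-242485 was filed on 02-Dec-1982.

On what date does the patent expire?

December 2, 2002

Filing date + 20 years → 2 December 2002.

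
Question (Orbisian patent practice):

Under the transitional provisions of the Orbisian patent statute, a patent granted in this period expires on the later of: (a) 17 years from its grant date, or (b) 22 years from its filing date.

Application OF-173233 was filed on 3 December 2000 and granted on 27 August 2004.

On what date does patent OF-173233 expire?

(a) grant + 17 years → 27 August 2021.
(b) filing + 22 years → 3 December 2022.
Later of the two: 3 December 2022.

December 3, 2022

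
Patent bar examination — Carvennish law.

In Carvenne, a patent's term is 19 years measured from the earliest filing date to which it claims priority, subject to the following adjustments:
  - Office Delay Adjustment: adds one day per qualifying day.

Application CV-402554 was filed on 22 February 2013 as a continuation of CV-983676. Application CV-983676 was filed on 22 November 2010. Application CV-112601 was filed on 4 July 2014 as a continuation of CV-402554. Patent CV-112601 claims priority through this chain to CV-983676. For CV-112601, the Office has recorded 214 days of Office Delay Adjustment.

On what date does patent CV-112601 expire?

Earliest priority filing: 22 November 2010.
Base term: 22 November 2010 + 19 years → 22 November 2029.
Office Delay Adjustment: +214 days → 24 June 2030.

June 24, 2030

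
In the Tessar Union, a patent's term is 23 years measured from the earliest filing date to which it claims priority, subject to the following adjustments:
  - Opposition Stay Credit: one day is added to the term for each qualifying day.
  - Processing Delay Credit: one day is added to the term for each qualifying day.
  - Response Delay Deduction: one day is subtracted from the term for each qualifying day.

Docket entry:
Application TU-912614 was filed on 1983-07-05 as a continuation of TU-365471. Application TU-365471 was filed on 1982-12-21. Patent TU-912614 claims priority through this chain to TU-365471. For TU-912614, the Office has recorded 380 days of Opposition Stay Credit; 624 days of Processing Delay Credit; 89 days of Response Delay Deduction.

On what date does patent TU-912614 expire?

June 23, 2008

Earliest priority filing: 21 December 1982.
Base term: 21 December 1982 + 23 years → 21 December 2005.
Opposition Stay Credit: +380 days → 5 January 2007.
Processing Delay Credit: +624 days → 20 September 2008.
Response Delay Deduction: −89 days → 23 June 2008.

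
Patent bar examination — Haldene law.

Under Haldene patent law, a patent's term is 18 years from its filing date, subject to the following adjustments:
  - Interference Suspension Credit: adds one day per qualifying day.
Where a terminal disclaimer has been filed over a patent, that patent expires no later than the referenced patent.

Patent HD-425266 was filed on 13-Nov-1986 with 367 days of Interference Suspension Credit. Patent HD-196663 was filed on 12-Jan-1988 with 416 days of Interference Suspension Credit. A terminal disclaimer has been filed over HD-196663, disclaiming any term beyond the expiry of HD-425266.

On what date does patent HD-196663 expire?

Natural term of HD-196663:
  Base: filing + 18 years → 12 January 2006.
  Interference Suspension Credit: +416 days → 4 March 2007.
Expiry of referenced patent HD-425266:
  Base: filing + 18 years → 13 November 2004.
  Interference Suspension Credit: +367 days → 15 November 2005.
Terminal disclaimer: HD-196663 expires on the earlier of 4 March 2007 and 15 November 2005.

November 15, 2005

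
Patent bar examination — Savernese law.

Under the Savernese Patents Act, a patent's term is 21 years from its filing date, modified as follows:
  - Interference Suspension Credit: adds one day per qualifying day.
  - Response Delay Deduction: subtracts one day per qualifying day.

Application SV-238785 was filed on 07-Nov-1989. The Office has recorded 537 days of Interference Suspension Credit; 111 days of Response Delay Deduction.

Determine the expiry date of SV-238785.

January 7, 2012

Base term: filing date + 21 years → 7 November 2010.
Interference Suspension Credit: +537 days → 27 April 2012.
Response Delay Deduction: −111 days → 7 January 2012.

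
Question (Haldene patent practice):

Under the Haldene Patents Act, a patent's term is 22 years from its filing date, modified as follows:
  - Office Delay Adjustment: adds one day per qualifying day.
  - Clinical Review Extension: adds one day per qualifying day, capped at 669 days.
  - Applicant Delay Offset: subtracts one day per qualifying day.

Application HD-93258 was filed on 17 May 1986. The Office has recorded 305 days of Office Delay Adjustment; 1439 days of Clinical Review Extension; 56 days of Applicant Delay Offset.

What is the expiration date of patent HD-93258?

2010-11-21

Base term: filing date + 22 years → 17 May 2008.
Office Delay Adjustment: +305 days → 18 March 2009.
Clinical Review Extension: 1439 days claimed exceeds the 669-day cap, so +669 days → 16 January 2011.
Applicant Delay Offset: −56 days → 21 November 2010.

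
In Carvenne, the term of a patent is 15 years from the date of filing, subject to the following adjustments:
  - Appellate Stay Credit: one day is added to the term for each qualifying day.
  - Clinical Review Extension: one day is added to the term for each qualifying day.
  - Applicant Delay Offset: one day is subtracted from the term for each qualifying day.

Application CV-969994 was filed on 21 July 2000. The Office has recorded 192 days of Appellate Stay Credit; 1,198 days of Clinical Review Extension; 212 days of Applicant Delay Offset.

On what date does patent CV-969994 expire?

Base term: filing date + 15 years → 21 July 2015.
Appellate Stay Credit: +192 days → 29 January 2016.
Clinical Review Extension: +1198 days → 11 May 2019.
Applicant Delay Offset: −212 days → 11 October 2018.

2018-10-11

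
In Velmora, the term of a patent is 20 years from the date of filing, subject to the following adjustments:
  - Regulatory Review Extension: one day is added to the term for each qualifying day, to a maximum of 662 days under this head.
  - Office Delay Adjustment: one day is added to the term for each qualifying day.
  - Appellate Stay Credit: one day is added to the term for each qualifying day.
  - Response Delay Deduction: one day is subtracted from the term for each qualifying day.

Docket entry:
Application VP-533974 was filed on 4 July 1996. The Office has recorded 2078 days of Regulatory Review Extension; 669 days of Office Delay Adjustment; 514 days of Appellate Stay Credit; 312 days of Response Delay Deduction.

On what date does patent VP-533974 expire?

2020-09-14

Base term: filing date + 20 years → 4 July 2016.
Regulatory Review Extension: 2078 days claimed exceeds the 662-day cap, so +662 days → 27 April 2018.
Office Delay Adjustment: +669 days → 25 February 2020.
Appellate Stay Credit: +514 days → 23 July 2021.
Response Delay Deduction: −312 days → 14 September 2020.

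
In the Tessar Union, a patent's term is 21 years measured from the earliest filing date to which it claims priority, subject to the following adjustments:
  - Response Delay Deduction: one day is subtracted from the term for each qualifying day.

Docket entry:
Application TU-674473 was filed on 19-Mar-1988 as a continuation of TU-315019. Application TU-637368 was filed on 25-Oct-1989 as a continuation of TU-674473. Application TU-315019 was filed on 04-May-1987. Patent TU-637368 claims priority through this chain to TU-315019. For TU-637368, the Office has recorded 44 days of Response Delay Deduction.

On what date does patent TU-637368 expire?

Earliest priority filing: 4 May 1987.
Base term: 4 May 1987 + 21 years → 4 May 2008.
Response Delay Deduction: −44 days → 21 March 2008.

March 21, 2008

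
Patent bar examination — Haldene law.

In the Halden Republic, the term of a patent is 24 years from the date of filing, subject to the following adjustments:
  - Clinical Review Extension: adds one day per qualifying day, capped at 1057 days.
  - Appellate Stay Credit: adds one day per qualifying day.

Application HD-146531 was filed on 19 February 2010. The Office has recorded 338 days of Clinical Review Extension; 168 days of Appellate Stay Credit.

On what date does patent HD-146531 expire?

July 10, 2035

Base term: filing date + 24 years → 19 February 2034.
Clinical Review Extension: 338 days (within the 1057-day cap) → +338 days → 23 January 2035.
Appellate Stay Credit: +168 days → 10 July 2035.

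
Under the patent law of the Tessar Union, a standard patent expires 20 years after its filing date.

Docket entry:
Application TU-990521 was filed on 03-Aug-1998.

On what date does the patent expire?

Filing date + 20 years → 3 August 2018.

2018-08-03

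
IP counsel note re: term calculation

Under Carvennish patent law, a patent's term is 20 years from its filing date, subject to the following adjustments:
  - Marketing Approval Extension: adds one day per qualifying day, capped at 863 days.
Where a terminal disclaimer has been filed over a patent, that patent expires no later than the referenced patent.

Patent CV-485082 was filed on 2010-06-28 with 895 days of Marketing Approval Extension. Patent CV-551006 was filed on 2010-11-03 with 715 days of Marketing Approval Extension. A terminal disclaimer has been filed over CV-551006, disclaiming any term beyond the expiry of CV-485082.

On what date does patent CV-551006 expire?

Natural term of CV-551006:
  Base: filing + 20 years → 3 November 2030.
  Marketing Approval Extension: 715 days (within the 863-day cap) → +715 days → 18 October 2032.
Expiry of referenced patent CV-485082:
  Base: filing + 20 years → 28 June 2030.
  Marketing Approval Extension: 895 days claimed exceeds the 863-day cap, so +863 days → 7 November 2032.
Terminal disclaimer: CV-551006 expires on the earlier of 18 October 2032 and 7 November 2032.

2032-10-18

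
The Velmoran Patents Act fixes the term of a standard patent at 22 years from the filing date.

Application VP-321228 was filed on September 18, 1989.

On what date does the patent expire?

2011-09-18

Filing date + 22 years → 18 September 2011.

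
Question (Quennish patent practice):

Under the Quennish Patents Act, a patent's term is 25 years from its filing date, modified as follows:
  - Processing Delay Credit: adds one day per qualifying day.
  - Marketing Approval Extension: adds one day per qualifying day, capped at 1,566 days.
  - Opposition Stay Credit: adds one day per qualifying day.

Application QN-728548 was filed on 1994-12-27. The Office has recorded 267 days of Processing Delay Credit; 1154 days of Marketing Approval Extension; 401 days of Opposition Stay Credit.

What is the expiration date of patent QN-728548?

December 22, 2024

Base term: filing date + 25 years → 27 December 2019.
Processing Delay Credit: +267 days → 19 September 2020.
Marketing Approval Extension: 1154 days (within the 1566-day cap) → +1154 days → 17 November 2023.
Opposition Stay Credit: +401 days → 22 December 2024.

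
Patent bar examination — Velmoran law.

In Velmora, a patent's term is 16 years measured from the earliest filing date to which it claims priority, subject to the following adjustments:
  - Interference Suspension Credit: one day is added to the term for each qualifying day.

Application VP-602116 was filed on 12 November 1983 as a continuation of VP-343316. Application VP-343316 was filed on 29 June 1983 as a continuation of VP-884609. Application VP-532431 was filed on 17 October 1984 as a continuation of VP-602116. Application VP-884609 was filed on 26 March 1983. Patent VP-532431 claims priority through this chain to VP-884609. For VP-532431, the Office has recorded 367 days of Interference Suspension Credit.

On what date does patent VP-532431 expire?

Earliest priority filing: 26 March 1983.
Base term: 26 March 1983 + 16 years → 26 March 1999.
Interference Suspension Credit: +367 days → 27 March 2000.

March 27, 2000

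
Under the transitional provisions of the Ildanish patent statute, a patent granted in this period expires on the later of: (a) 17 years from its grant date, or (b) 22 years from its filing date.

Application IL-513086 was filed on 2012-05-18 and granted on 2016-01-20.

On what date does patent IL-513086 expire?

(a) grant + 17 years → 20 January 2033.
(b) filing + 22 years → 18 May 2034.
Later of the two: 18 May 2034.

2034-05-18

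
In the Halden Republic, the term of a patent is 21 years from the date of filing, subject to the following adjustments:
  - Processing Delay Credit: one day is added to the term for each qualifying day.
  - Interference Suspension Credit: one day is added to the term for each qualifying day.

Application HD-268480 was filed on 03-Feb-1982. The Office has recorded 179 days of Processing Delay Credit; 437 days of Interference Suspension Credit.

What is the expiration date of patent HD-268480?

Base term: filing date + 21 years → 3 February 2003.
Processing Delay Credit: +179 days → 1 August 2003.
Interference Suspension Credit: +437 days → 11 October 2004.

October 11, 2004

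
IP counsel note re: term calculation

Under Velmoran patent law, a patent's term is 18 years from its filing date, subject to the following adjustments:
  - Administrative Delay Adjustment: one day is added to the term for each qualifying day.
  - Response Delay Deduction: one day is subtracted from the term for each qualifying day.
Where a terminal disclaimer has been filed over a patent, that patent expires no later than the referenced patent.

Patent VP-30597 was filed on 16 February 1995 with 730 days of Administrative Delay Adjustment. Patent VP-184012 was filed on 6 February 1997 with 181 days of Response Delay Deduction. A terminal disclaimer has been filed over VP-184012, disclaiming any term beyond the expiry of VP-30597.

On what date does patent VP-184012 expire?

Natural term of VP-184012:
  Base: filing + 18 years → 6 February 2015.
  Response Delay Deduction: −181 days → 9 August 2014.
Expiry of referenced patent VP-30597:
  Base: filing + 18 years → 16 February 2013.
  Administrative Delay Adjustment: +730 days → 16 February 2015.
Terminal disclaimer: VP-184012 expires on the earlier of 9 August 2014 and 16 February 2015.

August 9, 2014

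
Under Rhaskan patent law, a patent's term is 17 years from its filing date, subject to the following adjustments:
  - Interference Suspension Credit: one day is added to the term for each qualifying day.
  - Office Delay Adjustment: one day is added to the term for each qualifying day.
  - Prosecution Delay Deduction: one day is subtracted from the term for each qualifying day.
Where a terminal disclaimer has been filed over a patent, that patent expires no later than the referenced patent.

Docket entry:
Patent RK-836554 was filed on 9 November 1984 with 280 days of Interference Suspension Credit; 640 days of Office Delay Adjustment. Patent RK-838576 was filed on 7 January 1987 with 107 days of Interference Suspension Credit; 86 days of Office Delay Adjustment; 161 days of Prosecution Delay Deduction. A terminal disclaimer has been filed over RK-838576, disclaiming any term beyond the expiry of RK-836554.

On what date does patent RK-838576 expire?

Natural term of RK-838576:
  Base: filing + 17 years → 7 January 2004.
  Interference Suspension Credit: +107 days → 23 April 2004.
  Office Delay Adjustment: +86 days → 18 July 2004.
  Prosecution Delay Deduction: −161 days → 8 February 2004.
Expiry of referenced patent RK-836554:
  Base: filing + 17 years → 9 November 2001.
  Interference Suspension Credit: +280 days → 16 August 2002.
  Office Delay Adjustment: +640 days → 17 May 2004.
Terminal disclaimer: RK-838576 expires on the earlier of 8 February 2004 and 17 May 2004.

February 8, 2004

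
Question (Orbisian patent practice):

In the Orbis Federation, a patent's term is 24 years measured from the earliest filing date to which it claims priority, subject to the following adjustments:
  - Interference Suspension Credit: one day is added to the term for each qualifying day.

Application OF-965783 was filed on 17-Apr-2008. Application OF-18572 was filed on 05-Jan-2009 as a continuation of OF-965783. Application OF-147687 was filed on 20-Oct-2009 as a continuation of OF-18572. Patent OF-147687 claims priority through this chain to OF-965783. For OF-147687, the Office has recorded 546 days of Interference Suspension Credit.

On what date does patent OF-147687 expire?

Earliest priority filing: 17 April 2008.
Base term: 17 April 2008 + 24 years → 17 April 2032.
Interference Suspension Credit: +546 days → 15 October 2033.

2033-10-15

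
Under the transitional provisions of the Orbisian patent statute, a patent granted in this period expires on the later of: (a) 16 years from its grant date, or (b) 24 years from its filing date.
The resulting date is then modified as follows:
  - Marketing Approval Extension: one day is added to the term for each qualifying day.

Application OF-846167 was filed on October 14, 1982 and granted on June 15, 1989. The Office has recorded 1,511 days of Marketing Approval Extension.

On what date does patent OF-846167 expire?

December 3, 2010

(a) grant + 16 years → 15 June 2005.
(b) filing + 24 years → 14 October 2006.
Later of the two: 14 October 2006.
Marketing Approval Extension: +1511 days → 3 December 2010.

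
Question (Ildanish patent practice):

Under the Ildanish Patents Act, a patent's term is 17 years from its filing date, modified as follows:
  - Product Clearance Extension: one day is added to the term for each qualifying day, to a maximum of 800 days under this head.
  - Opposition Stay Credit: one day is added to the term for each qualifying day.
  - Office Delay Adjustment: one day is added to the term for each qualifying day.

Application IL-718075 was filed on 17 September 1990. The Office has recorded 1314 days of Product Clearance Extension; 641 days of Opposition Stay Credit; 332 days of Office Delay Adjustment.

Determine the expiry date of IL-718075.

July 25, 2012

Base term: filing date + 17 years → 17 September 2007.
Product Clearance Extension: 1314 days claimed exceeds the 800-day cap, so +800 days → 25 November 2009.
Opposition Stay Credit: +641 days → 28 August 2011.
Office Delay Adjustment: +332 days → 25 July 2012.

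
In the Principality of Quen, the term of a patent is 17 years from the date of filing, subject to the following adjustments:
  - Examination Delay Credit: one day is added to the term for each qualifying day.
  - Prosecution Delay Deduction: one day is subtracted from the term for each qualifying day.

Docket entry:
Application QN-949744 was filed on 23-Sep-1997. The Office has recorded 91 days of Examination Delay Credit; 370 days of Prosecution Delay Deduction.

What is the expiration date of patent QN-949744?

December 18, 2013

Base term: filing date + 17 years → 23 September 2014.
Examination Delay Credit: +91 days → 23 December 2014.
Prosecution Delay Deduction: −370 days → 18 December 2013.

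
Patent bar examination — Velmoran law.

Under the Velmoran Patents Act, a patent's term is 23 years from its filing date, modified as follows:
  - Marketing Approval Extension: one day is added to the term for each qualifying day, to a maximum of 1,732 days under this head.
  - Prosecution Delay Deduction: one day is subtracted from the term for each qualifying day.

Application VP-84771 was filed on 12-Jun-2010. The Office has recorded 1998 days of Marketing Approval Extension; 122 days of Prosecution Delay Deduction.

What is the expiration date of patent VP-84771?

Base term: filing date + 23 years → 12 June 2033.
Marketing Approval Extension: 1998 days claimed exceeds the 1732-day cap, so +1732 days → 10 March 2038.
Prosecution Delay Deduction: −122 days → 8 November 2037.

2037-11-08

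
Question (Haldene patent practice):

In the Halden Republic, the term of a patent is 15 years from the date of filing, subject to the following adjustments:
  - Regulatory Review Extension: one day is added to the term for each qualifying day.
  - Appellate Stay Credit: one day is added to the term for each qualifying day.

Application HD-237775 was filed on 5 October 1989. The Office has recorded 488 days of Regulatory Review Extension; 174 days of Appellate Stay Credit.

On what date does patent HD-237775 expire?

July 29, 2006

Base term: filing date + 15 years → 5 October 2004.
Regulatory Review Extension: +488 days → 5 February 2006.
Appellate Stay Credit: +174 days → 29 July 2006.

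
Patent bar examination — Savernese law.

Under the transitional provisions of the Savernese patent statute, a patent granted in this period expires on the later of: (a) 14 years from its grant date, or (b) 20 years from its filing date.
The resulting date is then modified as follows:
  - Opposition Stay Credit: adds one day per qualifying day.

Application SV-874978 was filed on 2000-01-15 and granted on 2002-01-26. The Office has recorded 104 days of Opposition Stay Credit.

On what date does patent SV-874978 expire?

(a) grant + 14 years → 26 January 2016.
(b) filing + 20 years → 15 January 2020.
Later of the two: 15 January 2020.
Opposition Stay Credit: +104 days → 28 April 2020.

April 28, 2020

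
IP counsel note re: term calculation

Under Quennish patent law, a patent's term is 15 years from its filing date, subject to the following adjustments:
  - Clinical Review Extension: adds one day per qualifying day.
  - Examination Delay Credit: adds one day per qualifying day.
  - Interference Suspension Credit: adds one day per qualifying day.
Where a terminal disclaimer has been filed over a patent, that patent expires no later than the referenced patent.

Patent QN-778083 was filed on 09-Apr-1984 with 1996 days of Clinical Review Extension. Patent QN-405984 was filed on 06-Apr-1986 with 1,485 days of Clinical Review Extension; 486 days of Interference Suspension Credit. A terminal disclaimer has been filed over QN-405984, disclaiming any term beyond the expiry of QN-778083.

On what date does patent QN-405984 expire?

September 25, 2004

Natural term of QN-405984:
  Base: filing + 15 years → 6 April 2001.
  Clinical Review Extension: +1485 days → 30 April 2005.
  Interference Suspension Credit: +486 days → 29 August 2006.
Expiry of referenced patent QN-778083:
  Base: filing + 15 years → 9 April 1999.
  Clinical Review Extension: +1996 days → 25 September 2004.
Terminal disclaimer: QN-405984 expires on the earlier of 29 August 2006 and 25 September 2004.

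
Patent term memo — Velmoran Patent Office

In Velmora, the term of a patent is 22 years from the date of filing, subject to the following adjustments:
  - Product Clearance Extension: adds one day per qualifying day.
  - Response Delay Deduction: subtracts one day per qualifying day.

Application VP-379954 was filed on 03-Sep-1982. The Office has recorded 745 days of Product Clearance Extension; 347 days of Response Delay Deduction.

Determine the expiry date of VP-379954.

2005-10-06

Base term: filing date + 22 years → 3 September 2004.
Product Clearance Extension: +745 days → 18 September 2006.
Response Delay Deduction: −347 days → 6 October 2005.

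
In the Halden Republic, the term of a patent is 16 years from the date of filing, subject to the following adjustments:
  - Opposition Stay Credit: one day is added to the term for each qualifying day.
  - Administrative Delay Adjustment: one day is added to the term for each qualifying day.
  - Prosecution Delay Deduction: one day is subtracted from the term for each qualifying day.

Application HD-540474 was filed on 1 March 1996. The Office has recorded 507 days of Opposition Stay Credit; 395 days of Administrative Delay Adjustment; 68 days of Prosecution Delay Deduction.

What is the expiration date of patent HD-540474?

2014-06-13

Base term: filing date + 16 years → 1 March 2012.
Opposition Stay Credit: +507 days → 21 July 2013.
Administrative Delay Adjustment: +395 days → 20 August 2014.
Prosecution Delay Deduction: −68 days → 13 June 2014.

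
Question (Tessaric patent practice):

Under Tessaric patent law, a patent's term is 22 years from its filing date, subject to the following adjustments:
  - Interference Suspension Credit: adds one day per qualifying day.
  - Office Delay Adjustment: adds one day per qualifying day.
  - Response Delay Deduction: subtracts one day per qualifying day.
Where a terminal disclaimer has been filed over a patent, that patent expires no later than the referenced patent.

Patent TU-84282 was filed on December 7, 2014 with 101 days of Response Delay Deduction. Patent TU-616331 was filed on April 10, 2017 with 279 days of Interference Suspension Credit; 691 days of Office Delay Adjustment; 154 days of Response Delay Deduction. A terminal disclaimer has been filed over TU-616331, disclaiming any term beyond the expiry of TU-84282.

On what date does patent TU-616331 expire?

2036-08-28

Natural term of TU-616331:
  Base: filing + 22 years → 10 April 2039.
  Interference Suspension Credit: +279 days → 14 January 2040.
  Office Delay Adjustment: +691 days → 5 December 2041.
  Response Delay Deduction: −154 days → 4 July 2041.
Expiry of referenced patent TU-84282:
  Base: filing + 22 years → 7 December 2036.
  Response Delay Deduction: −101 days → 28 August 2036.
Terminal disclaimer: TU-616331 expires on the earlier of 4 July 2041 and 28 August 2036.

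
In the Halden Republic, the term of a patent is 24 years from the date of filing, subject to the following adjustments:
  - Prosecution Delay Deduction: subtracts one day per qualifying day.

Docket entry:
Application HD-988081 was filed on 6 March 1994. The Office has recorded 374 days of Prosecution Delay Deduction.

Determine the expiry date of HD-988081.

Base term: filing date + 24 years → 6 March 2018.
Prosecution Delay Deduction: −374 days → 25 February 2017.

2017-02-25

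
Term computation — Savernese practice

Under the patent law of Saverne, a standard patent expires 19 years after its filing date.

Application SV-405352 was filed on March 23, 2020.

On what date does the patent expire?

Filing date + 19 years → 23 March 2039.

March 23, 2039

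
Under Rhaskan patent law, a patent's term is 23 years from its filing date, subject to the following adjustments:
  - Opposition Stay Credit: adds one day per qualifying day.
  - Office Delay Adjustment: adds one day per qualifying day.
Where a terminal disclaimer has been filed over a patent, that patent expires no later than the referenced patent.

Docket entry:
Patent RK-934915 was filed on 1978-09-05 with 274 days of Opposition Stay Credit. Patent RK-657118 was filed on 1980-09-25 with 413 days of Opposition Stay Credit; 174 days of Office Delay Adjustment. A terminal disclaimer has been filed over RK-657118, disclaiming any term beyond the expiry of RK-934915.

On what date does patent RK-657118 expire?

Natural term of RK-657118:
  Base: filing + 23 years → 25 September 2003.
  Opposition Stay Credit: +413 days → 11 November 2004.
  Office Delay Adjustment: +174 days → 4 May 2005.
Expiry of referenced patent RK-934915:
  Base: filing + 23 years → 5 September 2001.
  Opposition Stay Credit: +274 days → 6 June 2002.
Terminal disclaimer: RK-657118 expires on the earlier of 4 May 2005 and 6 June 2002.

2002-06-06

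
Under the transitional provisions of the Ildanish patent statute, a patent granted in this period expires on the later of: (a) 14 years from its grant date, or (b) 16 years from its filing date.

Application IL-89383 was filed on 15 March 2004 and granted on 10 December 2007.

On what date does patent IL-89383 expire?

(a) grant + 14 years → 10 December 2021.
(b) filing + 16 years → 15 March 2020.
Later of the two: 10 December 2021.

2021-12-10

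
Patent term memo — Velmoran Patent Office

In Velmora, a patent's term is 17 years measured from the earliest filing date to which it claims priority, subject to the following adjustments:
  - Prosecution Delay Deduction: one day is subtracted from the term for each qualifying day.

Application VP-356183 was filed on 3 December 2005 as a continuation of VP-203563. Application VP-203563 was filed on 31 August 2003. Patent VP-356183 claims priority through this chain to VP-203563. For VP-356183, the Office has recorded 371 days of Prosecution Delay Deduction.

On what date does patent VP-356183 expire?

Earliest priority filing: 31 August 2003.
Base term: 31 August 2003 + 17 years → 31 August 2020.
Prosecution Delay Deduction: −371 days → 26 August 2019.

2019-08-26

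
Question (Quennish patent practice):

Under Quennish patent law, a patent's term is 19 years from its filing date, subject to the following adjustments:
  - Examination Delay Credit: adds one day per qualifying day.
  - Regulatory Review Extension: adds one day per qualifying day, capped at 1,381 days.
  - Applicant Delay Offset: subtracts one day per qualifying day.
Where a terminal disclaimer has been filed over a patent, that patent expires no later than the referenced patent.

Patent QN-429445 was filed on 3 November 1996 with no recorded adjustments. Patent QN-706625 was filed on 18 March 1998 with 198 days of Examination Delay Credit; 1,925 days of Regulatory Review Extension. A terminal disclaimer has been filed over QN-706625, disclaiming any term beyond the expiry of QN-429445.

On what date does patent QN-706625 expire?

Natural term of QN-706625:
  Base: filing + 19 years → 18 March 2017.
  Examination Delay Credit: +198 days → 2 October 2017.
  Regulatory Review Extension: 1925 days claimed exceeds the 1381-day cap, so +1381 days → 14 July 2021.
Expiry of referenced patent QN-429445:
  Base: filing + 19 years → 3 November 2015.
Terminal disclaimer: QN-706625 expires on the earlier of 14 July 2021 and 3 November 2015.

November 3, 2015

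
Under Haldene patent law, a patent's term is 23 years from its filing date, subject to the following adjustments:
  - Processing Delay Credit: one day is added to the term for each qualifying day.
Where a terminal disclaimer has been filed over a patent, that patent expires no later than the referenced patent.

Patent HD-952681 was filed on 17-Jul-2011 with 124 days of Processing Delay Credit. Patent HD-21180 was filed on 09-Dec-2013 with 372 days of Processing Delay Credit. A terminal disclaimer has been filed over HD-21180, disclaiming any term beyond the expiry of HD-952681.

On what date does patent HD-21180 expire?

November 18, 2034

Natural term of HD-21180:
  Base: filing + 23 years → 9 December 2036.
  Processing Delay Credit: +372 days → 16 December 2037.
Expiry of referenced patent HD-952681:
  Base: filing + 23 years → 17 July 2034.
  Processing Delay Credit: +124 days → 18 November 2034.
Terminal disclaimer: HD-21180 expires on the earlier of 16 December 2037 and 18 November 2034.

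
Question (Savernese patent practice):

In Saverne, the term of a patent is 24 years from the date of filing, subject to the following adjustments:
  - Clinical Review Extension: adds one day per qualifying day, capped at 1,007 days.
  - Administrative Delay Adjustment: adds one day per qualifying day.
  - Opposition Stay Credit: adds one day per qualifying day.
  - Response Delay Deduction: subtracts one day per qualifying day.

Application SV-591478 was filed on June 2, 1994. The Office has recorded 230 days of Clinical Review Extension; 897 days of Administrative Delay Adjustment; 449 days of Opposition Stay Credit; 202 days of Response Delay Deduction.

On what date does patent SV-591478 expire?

Base term: filing date + 24 years → 2 June 2018.
Clinical Review Extension: 230 days (within the 1007-day cap) → +230 days → 18 January 2019.
Administrative Delay Adjustment: +897 days → 3 July 2021.
Opposition Stay Credit: +449 days → 25 September 2022.
Response Delay Deduction: −202 days → 7 March 2022.

2022-03-07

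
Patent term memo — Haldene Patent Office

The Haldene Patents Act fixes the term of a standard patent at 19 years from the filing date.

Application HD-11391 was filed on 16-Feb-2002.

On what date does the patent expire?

Filing date + 19 years → 16 February 2021.

February 16, 2021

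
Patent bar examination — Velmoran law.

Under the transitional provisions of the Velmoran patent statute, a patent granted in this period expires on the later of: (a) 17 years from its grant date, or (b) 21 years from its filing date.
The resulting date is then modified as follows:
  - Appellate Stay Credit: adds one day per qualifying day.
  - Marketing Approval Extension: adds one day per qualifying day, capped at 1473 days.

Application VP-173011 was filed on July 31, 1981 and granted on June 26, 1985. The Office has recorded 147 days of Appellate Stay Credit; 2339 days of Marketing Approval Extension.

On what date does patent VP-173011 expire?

2007-01-06

(a) grant + 17 years → 26 June 2002.
(b) filing + 21 years → 31 July 2002.
Later of the two: 31 July 2002.
Appellate Stay Credit: +147 days → 25 December 2002.
Marketing Approval Extension: 2339 days claimed exceeds the 1473-day cap, so +1473 days → 6 January 2007.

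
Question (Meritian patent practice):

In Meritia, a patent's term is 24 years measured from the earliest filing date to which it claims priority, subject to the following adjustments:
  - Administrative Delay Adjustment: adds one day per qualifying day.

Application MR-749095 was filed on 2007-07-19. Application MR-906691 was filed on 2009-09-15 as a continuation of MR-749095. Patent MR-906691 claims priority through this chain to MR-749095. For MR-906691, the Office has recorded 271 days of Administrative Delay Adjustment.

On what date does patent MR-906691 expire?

2032-04-15

Earliest priority filing: 19 July 2007.
Base term: 19 July 2007 + 24 years → 19 July 2031.
Administrative Delay Adjustment: +271 days → 15 April 2032.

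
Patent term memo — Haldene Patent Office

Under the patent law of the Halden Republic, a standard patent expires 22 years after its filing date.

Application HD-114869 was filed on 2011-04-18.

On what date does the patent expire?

April 18, 2033

Filing date + 22 years → 18 April 2033.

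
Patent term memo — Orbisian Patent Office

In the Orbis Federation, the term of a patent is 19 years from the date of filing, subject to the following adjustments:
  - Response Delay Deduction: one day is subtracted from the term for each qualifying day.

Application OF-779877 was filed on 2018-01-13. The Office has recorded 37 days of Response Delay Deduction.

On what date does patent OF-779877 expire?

Base term: filing date + 19 years → 13 January 2037.
Response Delay Deduction: −37 days → 7 December 2036.

2036-12-07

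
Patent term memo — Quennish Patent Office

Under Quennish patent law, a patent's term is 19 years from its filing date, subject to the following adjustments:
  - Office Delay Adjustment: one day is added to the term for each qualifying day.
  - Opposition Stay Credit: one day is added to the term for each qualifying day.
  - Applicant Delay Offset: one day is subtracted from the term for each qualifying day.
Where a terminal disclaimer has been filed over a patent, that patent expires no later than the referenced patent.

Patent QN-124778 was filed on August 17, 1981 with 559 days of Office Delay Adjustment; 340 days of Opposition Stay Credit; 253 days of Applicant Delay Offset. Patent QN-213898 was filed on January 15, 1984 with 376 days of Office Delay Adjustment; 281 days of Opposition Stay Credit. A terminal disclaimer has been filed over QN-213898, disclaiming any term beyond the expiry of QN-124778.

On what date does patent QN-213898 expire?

Natural term of QN-213898:
  Base: filing + 19 years → 15 January 2003.
  Office Delay Adjustment: +376 days → 26 January 2004.
  Opposition Stay Credit: +281 days → 2 November 2004.
Expiry of referenced patent QN-124778:
  Base: filing + 19 years → 17 August 2000.
  Office Delay Adjustment: +559 days → 27 February 2002.
  Opposition Stay Credit: +340 days → 2 February 2003.
  Applicant Delay Offset: −253 days → 25 May 2002.
Terminal disclaimer: QN-213898 expires on the earlier of 2 November 2004 and 25 May 2002.

2002-05-25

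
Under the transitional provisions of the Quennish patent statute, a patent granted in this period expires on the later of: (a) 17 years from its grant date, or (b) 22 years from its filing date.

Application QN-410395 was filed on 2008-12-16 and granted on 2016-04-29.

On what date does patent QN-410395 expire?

(a) grant + 17 years → 29 April 2033.
(b) filing + 22 years → 16 December 2030.
Later of the two: 29 April 2033.

April 29, 2033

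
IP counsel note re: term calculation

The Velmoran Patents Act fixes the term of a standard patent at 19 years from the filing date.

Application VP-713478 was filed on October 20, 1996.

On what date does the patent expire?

Filing date + 19 years → 20 October 2015.

October 20, 2015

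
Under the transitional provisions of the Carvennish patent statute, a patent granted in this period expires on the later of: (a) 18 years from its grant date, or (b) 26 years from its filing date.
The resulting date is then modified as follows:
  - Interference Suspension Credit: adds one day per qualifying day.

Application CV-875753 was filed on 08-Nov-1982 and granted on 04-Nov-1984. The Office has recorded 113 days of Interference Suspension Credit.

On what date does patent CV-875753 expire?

(a) grant + 18 years → 4 November 2002.
(b) filing + 26 years → 8 November 2008.
Later of the two: 8 November 2008.
Interference Suspension Credit: +113 days → 1 March 2009.

2009-03-01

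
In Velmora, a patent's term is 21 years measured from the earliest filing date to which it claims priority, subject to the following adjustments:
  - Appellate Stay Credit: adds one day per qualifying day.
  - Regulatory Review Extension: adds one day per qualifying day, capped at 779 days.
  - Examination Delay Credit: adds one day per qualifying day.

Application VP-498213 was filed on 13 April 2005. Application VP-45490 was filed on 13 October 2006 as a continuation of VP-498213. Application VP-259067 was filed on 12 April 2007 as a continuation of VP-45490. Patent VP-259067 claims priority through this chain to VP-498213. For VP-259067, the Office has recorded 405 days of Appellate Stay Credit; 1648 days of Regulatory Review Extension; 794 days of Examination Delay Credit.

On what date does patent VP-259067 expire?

2031-09-12

Earliest priority filing: 13 April 2005.
Base term: 13 April 2005 + 21 years → 13 April 2026.
Appellate Stay Credit: +405 days → 23 May 2027.
Regulatory Review Extension: 1648 days claimed exceeds the 779-day cap, so +779 days → 10 July 2029.
Examination Delay Credit: +794 days → 12 September 2031.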